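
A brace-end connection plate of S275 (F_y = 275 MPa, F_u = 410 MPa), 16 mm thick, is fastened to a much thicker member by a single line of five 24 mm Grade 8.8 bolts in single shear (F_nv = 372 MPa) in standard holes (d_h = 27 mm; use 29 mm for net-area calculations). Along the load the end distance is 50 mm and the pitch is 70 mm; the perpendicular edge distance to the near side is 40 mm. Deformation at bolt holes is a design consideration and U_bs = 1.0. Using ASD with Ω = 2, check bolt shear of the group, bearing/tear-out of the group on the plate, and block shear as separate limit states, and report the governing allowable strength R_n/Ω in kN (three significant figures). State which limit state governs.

Bolt shear: A_b = π·24²/4 = 452.4 mm²; R_n = 372 × 452.4 × 5 × 1 / 1000 = 841.4 kN → 841.4 / 2 = 421 kN.
Bearing: edge l_c = 36.5, r_n = 287.3 kN; interior l_c = 43, r_n = 338.5 kN; R_n = 287.3 + 4·338.5 = 1641 kN → 821 kN.
Block shear: A_gv = 5280, A_nv = 3192, A_nt = 408 mm²; R_n = min(0.6F_uA_nv, 0.6F_yA_gv) + U_bs·F_u·A_nt = 952.5 kN → 476 kN.
Bolt shear governs: 421 kN.

421 kN (bolt shear governs)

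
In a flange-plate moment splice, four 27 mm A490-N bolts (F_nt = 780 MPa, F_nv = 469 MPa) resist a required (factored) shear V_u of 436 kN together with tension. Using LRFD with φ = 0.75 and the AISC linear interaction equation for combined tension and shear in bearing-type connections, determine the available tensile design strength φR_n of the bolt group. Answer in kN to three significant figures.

A_b = π·27²/4 = 572.6 mm²; f_rv = 436 × 1000 / (4 × 572.6) = 190.4 MPa.
F'_nt = 1.3 F_nt − (F_nt / φF_nv) f_rv = 1.3·780 − (780/(0.75·469))·190.4 = 591.8 MPa, capped at F_nt → F'_nt = 591.8 MPa.
R_n = F'_nt · A_b · n = 591.8 × 572.6 × 4 / 1000 = 1355 kN.
Design strength φR_n = 0.75 × 1355 = 1020 kN.

1020 kN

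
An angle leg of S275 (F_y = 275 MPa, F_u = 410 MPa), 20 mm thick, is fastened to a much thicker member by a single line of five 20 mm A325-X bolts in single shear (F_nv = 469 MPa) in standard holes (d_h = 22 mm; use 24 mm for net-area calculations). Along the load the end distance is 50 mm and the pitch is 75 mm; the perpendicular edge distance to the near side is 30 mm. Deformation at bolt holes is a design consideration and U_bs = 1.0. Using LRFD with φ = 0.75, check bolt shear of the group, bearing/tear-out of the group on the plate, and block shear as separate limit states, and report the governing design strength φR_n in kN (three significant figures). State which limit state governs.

Bolt shear: A_b = π·20²/4 = 314.2 mm²; R_n = 469 × 314.2 × 5 × 1 / 1000 = 736.7 kN → 0.75 × 736.7 = 553 kN.
Bearing: edge l_c = 39, r_n = 383.8 kN; interior l_c = 53, r_n = 393.6 kN; R_n = 383.8 + 4·393.6 = 1958 kN → 1470 kN.
Block shear: A_gv = 7000, A_nv = 4840, A_nt = 360 mm²; R_n = min(0.6F_uA_nv, 0.6F_yA_gv) + U_bs·F_u·A_nt = 1303 kN → 977 kN.
Bolt shear governs: 553 kN.

553 kN (bolt shear governs)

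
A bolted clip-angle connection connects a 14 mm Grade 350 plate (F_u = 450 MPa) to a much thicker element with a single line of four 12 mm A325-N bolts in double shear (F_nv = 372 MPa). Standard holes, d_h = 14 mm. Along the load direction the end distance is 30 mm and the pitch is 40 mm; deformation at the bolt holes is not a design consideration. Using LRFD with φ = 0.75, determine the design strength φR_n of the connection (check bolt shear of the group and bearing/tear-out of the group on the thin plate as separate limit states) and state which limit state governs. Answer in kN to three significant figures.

252 kN (bolt shear governs)

Bolt shear: A_b = π·12²/4 = 113.1 mm²; R_n = 372 × 113.1 × 4 × 2 / 1000 = 336.6 kN → 0.75 × 336.6 = 252 kN.
Bearing (1.5 l_c t F_u ≤ 3.0 d t F_u): upper limit = 3.0·12·14·450 / 1000 = 226.8 kN.
  Edge l_c = 30 − 14/2 = 23 → r_n = 217.3 kN; interior l_c = 40 − 14 = 26 → r_n = 226.8 kN.
  R_n,bearing = 1·217.3 + 3·226.8 = 897.8 kN → 0.75 × 897.8 = 673 kN.
Bolt shear governs: 252 kN.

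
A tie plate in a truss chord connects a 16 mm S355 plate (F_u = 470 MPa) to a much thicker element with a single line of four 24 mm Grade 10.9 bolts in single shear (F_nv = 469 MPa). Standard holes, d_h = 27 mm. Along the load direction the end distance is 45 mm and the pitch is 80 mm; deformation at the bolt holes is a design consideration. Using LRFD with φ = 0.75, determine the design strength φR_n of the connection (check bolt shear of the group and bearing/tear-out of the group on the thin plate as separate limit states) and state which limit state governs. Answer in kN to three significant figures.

Bolt shear: A_b = π·24²/4 = 452.4 mm²; R_n = 469 × 452.4 × 4 × 1 / 1000 = 848.7 kN → 0.75 × 848.7 = 637 kN.
Bearing (1.2 l_c t F_u ≤ 2.4 d t F_u): upper limit = 2.4·24·16·470 / 1000 = 433.2 kN.
  Edge l_c = 45 − 27/2 = 31.5 → r_n = 284.3 kN; interior l_c = 80 − 27 = 53 → r_n = 433.2 kN.
  R_n,bearing = 1·284.3 + 3·433.2 = 1584 kN → 0.75 × 1584 = 1190 kN.
Bolt shear governs: 637 kN.

637 kN (bolt shear governs)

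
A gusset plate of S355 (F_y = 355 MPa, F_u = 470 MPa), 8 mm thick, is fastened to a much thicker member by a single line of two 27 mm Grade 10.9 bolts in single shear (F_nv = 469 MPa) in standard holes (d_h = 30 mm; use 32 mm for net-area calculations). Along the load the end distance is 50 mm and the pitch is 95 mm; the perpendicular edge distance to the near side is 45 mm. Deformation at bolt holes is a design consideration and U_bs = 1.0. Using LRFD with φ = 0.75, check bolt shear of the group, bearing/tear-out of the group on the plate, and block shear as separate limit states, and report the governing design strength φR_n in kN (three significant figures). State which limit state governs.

Bolt shear: A_b = π·27²/4 = 572.6 mm²; R_n = 469 × 572.6 × 2 × 1 / 1000 = 537.1 kN → 0.75 × 537.1 = 403 kN.
Bearing: edge l_c = 35, r_n = 157.9 kN; interior l_c = 65, r_n = 243.6 kN; R_n = 157.9 + 1·243.6 = 401.6 kN → 301 kN.
Block shear: A_gv = 1160, A_nv = 776, A_nt = 232 mm²; R_n = min(0.6F_uA_nv, 0.6F_yA_gv) + U_bs·F_u·A_nt = 327.9 kN → 246 kN.
Block shear governs: 246 kN.

246 kN (block shear governs)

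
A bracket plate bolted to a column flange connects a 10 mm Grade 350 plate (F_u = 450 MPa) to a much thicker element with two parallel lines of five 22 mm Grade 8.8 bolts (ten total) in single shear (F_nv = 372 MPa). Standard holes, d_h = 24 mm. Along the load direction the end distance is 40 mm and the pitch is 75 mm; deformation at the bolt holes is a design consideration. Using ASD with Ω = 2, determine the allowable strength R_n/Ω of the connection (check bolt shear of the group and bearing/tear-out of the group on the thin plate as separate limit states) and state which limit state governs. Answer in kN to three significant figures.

707 kN (bolt shear governs)

Bolt shear: A_b = π·22²/4 = 380.1 mm²; R_n = 372 × 380.1 × 10 × 1 / 1000 = 1414 kN → 1414 / 2 = 707 kN.
Bearing (1.2 l_c t F_u ≤ 2.4 d t F_u): upper limit = 2.4·22·10·450 / 1000 = 237.6 kN.
  Edge l_c = 40 − 24/2 = 28 → r_n = 151.2 kN; interior l_c = 75 − 24 = 51 → r_n = 237.6 kN.
  R_n,bearing = 2·151.2 + 8·237.6 = 2203 kN → 2203 / 2 = 1100 kN.
Bolt shear governs: 707 kN.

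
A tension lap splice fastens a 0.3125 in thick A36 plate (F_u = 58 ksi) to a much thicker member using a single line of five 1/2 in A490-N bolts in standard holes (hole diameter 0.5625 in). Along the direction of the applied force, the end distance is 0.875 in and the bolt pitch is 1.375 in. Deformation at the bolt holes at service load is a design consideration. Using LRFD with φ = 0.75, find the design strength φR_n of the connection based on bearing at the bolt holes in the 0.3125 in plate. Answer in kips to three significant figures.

62.7 kips

Per bolt r_n = 1.2 l_c t F_u ≤ 2.4 d t F_u; upper limit = 2.4 × 0.5 × 0.3125 × 58 = 21.75 kips.
Edge bolt: l_c = 0.875 − 0.5625/2 = 0.5938 in → 1.2 × 0.5938 × 0.3125 × 58 = 12.91 → r_n = 12.91 kips.
Interior bolts: l_c = 1.375 − 0.5625 = 0.8125 in → 1.2 × 0.8125 × 0.3125 × 58 = 17.67 → r_n = 17.67 kips.
R_n = 1 × 12.91 + 4 × 17.67 = 83.6 kips.
Design strength φR_n = 0.75 × 83.6 = 62.7 kips.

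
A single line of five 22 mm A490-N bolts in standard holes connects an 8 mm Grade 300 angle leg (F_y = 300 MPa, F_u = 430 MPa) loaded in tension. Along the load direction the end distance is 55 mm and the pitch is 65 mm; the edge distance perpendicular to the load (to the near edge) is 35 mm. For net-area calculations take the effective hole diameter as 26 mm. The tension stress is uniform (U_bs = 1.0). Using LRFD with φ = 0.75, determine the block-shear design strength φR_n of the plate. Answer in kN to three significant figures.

363 kN

Shear plane L_v = 55 + 4·65 = 315 mm; A_gv = 315 × 8 = 2520 mm².
A_nv = (315 − 4.5·26) × 8 = 1584 mm².
A_nt = (35 − 0.5·26) × 8 = 176 mm².
0.6 F_u A_nv = 408.7 kN; 0.6 F_y A_gv = 453.6 kN → shear rupture governs the shear term.
R_n = 408.7 + 1.0 × 430 × 176 / 1000 = 484.4 kN.
Design strength φR_n = 0.75 × 484.4 = 363 kN.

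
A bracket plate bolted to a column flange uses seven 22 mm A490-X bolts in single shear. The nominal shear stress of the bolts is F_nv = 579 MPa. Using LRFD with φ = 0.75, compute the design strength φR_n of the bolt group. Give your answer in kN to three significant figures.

1160 kN

A_b = π × 22² / 4 = 380.1 mm².
R_n = F_nv · A_b · n · n_s = 579 × 380.1 × 7 × 1 / 1000 = 1541 kN.
Design strength φR_n = 0.75 × 1541 = 1160 kN.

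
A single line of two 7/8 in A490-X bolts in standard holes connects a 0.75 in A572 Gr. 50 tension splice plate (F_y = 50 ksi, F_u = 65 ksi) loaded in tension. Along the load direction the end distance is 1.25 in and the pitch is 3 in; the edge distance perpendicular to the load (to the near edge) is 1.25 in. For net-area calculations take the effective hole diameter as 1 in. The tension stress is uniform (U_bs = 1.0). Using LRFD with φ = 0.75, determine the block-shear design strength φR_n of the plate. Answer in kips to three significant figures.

87.8 kips

Shear plane L_v = 1.25 + 1·3 = 4.25 in; A_gv = 4.25 × 0.75 = 3.188 in².
A_nv = (4.25 − 1.5·1) × 0.75 = 2.062 in².
A_nt = (1.25 − 0.5·1) × 0.75 = 0.5625 in².
0.6 F_u A_nv = 80.44 kips; 0.6 F_y A_gv = 95.62 kips → shear rupture governs the shear term.
R_n = 80.44 + 1.0 × 65 × 0.5625 = 117 kips.
Design strength φR_n = 0.75 × 117 = 87.8 kips.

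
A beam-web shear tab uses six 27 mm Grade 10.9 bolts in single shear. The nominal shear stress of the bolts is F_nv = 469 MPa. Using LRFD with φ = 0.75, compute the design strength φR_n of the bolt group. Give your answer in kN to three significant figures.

1210 kN

A_b = π × 27² / 4 = 572.6 mm².
R_n = F_nv · A_b · n · n_s = 469 × 572.6 × 6 × 1 / 1000 = 1611 kN.
Design strength φR_n = 0.75 × 1611 = 1210 kN.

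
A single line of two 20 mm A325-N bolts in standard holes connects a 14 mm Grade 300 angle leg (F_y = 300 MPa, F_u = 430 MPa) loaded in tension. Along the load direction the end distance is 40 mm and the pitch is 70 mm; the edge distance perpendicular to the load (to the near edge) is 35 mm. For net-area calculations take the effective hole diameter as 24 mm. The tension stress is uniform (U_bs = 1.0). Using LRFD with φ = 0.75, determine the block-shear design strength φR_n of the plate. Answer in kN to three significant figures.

304 kN

Shear plane L_v = 40 + 1·70 = 110 mm; A_gv = 110 × 14 = 1540 mm².
A_nv = (110 − 1.5·24) × 14 = 1036 mm².
A_nt = (35 − 0.5·24) × 14 = 322 mm².
0.6 F_u A_nv = 267.3 kN; 0.6 F_y A_gv = 277.2 kN → shear rupture governs the shear term.
R_n = 267.3 + 1.0 × 430 × 322 / 1000 = 405.7 kN.
Design strength φR_n = 0.75 × 405.7 = 304 kN.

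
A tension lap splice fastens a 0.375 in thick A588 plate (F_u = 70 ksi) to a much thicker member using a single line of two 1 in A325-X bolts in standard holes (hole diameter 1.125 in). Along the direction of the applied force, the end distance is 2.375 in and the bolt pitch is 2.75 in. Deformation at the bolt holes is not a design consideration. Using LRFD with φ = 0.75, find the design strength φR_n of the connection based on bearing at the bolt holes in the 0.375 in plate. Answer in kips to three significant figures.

Per bolt r_n = 1.5 l_c t F_u ≤ 3.0 d t F_u; upper limit = 3.0 × 1 × 0.375 × 70 = 78.75 kips.
Edge bolt: l_c = 2.375 − 1.125/2 = 1.812 in → 1.5 × 1.812 × 0.375 × 70 = 71.37 → r_n = 71.37 kips.
Interior bolts: l_c = 2.75 − 1.125 = 1.625 in → 1.5 × 1.625 × 0.375 × 70 = 63.98 → r_n = 63.98 kips.
R_n = 1 × 71.37 + 1 × 63.98 = 135.4 kips.
Design strength φR_n = 0.75 × 135.4 = 102 kips.

102 kips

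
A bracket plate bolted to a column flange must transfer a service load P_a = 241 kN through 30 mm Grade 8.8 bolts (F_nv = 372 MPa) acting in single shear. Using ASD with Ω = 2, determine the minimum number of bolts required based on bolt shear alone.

A_b = π·30²/4 = 706.9 mm².
Per-bolt allowable strength R_n/Ω = 372 × 706.9 × 1 / 1000 / 2 = 131.5 kN.
n ≥ 241 / 131.5 = 1.833 → use 2 bolts.

2 bolts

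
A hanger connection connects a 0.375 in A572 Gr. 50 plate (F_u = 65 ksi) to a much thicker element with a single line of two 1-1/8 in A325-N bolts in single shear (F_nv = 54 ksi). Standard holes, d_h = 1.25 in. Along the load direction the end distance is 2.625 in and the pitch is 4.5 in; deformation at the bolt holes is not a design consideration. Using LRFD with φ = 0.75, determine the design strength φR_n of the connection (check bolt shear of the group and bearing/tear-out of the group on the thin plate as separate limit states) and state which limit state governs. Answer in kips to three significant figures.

Bolt shear: A_b = π·1.125²/4 = 0.994 in²; R_n = 54 × 0.994 × 2 × 1 = 107.4 kips → 0.75 × 107.4 = 80.5 kips.
Bearing (1.5 l_c t F_u ≤ 3.0 d t F_u): upper limit = 3.0·1.125·0.375·65 = 82.27 kips.
  Edge l_c = 2.625 − 1.25/2 = 2 → r_n = 73.12 kips; interior l_c = 4.5 − 1.25 = 3.25 → r_n = 82.27 kips.
  R_n,bearing = 1·73.12 + 1·82.27 = 155.4 kips → 0.75 × 155.4 = 117 kips.
Bolt shear governs: 80.5 kips.

80.5 kips (bolt shear governs)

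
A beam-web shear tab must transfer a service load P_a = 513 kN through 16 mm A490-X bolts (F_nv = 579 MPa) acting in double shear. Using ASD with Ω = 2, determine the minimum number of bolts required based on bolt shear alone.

5 bolts

A_b = π·16²/4 = 201.1 mm².
Per-bolt allowable strength R_n/Ω = 579 × 201.1 × 2 / 1000 / 2 = 116.4 kN.
n ≥ 513 / 116.4 = 4.407 → use 5 bolts.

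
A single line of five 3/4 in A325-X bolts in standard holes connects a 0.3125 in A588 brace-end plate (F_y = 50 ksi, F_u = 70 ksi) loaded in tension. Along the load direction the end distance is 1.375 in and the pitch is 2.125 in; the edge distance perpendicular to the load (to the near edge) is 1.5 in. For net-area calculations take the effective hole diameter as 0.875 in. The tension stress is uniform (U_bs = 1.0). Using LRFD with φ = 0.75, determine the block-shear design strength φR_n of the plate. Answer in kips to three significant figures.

Shear plane L_v = 1.375 + 4·2.125 = 9.875 in; A_gv = 9.875 × 0.3125 = 3.086 in².
A_nv = (9.875 − 4.5·0.875) × 0.3125 = 1.855 in².
A_nt = (1.5 − 0.5·0.875) × 0.3125 = 0.332 in².
0.6 F_u A_nv = 77.93 kips; 0.6 F_y A_gv = 92.58 kips → shear rupture governs the shear term.
R_n = 77.93 + 1.0 × 70 × 0.332 = 101.2 kips.
Design strength φR_n = 0.75 × 101.2 = 75.9 kips.

75.9 kips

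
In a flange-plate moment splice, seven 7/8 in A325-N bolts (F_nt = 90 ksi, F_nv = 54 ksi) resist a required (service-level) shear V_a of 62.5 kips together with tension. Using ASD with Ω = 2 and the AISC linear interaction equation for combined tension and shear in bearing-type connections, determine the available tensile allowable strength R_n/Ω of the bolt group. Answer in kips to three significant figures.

A_b = π·0.875²/4 = 0.6013 in²; f_rv = 62.5 / (7 × 0.6013) = 14.85 ksi.
F'_nt = 1.3 F_nt − (Ω F_nt / F_nv) f_rv = 1.3·90 − (2·90/54)·14.85 = 67.51 ksi, capped at F_nt → F'_nt = 67.51 ksi.
R_n = F'_nt · A_b · n = 67.51 × 0.6013 × 7 = 284.1 kips.
Allowable strength R_n/Ω = 284.1 / 2 = 142 kips.

142 kips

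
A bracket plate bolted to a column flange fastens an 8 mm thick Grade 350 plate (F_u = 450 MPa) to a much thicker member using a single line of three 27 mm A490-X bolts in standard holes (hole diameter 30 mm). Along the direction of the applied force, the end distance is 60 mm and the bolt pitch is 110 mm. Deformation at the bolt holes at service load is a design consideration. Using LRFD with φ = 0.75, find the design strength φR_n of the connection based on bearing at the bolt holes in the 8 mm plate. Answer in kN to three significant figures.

496 kN

Per bolt r_n = 1.2 l_c t F_u ≤ 2.4 d t F_u; upper limit = 2.4 × 27 × 8 × 450 / 1000 = 233.3 kN.
Edge bolt: l_c = 60 − 30/2 = 45 mm → 1.2 × 45 × 8 × 450 / 1000 = 194.4 → r_n = 194.4 kN.
Interior bolts: l_c = 110 − 30 = 80 mm → 1.2 × 80 × 8 × 450 / 1000 = 345.6 → r_n = 233.3 kN.
R_n = 1 × 194.4 + 2 × 233.3 = 661 kN.
Design strength φR_n = 0.75 × 661 = 496 kN.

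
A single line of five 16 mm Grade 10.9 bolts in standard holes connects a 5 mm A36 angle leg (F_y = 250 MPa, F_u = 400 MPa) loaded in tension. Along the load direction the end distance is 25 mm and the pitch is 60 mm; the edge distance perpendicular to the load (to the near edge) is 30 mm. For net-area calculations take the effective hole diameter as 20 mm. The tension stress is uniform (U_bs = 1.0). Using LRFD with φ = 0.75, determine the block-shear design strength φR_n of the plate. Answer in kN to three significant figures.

Shear plane L_v = 25 + 4·60 = 265 mm; A_gv = 265 × 5 = 1325 mm².
A_nv = (265 − 4.5·20) × 5 = 875 mm².
A_nt = (30 − 0.5·20) × 5 = 100 mm².
0.6 F_u A_nv = 210 kN; 0.6 F_y A_gv = 198.8 kN → shear yielding governs the shear term.
R_n = 198.8 + 1.0 × 400 × 100 / 1000 = 238.8 kN.
Design strength φR_n = 0.75 × 238.8 = 179 kN.

179 kN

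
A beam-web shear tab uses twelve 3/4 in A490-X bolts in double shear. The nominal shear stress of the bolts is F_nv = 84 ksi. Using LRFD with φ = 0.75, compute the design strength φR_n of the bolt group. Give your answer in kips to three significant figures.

668 kips

A_b = π × 0.75² / 4 = 0.4418 in².
R_n = F_nv · A_b · n · n_s = 84 × 0.4418 × 12 × 2 = 890.6 kips.
Design strength φR_n = 0.75 × 890.6 = 668 kips.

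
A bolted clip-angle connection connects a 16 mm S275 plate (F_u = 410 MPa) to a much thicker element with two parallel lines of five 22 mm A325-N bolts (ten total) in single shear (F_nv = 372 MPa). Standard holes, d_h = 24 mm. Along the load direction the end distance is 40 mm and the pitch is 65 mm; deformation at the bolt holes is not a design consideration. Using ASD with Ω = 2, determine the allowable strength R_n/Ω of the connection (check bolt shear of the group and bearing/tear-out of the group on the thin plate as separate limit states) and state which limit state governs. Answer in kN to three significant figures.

707 kN (bolt shear governs)

Bolt shear: A_b = π·22²/4 = 380.1 mm²; R_n = 372 × 380.1 × 10 × 1 / 1000 = 1414 kN → 1414 / 2 = 707 kN.
Bearing (1.5 l_c t F_u ≤ 3.0 d t F_u): upper limit = 3.0·22·16·410 / 1000 = 433 kN.
  Edge l_c = 40 − 24/2 = 28 → r_n = 275.5 kN; interior l_c = 65 − 24 = 41 → r_n = 403.4 kN.
  R_n,bearing = 2·275.5 + 8·403.4 = 3779 kN → 3779 / 2 = 1890 kN.
Bolt shear governs: 707 kN.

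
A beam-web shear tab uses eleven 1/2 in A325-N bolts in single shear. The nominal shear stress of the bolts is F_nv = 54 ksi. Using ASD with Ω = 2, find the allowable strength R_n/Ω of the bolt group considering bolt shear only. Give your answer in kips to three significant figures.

58.3 kips

A_b = π × 0.5² / 4 = 0.1963 in².
R_n = F_nv · A_b · n · n_s = 54 × 0.1963 × 11 × 1 = 116.6 kips.
Allowable strength R_n/Ω = 116.6 / 2 = 58.3 kips.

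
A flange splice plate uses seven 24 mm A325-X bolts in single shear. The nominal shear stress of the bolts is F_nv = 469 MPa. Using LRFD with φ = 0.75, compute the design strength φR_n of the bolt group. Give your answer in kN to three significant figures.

1110 kN

A_b = π × 24² / 4 = 452.4 mm².
R_n = F_nv · A_b · n · n_s = 469 × 452.4 × 7 × 1 / 1000 = 1485 kN.
Design strength φR_n = 0.75 × 1485 = 1110 kN.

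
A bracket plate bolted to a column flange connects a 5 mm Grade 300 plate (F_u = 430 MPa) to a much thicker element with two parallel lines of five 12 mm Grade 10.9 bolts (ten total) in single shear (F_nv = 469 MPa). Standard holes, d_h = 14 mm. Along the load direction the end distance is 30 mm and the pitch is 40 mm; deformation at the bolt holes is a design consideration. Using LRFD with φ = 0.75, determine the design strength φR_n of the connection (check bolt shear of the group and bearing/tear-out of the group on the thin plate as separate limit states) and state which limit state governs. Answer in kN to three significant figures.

398 kN (bolt shear governs)

Bolt shear: A_b = π·12²/4 = 113.1 mm²; R_n = 469 × 113.1 × 10 × 1 / 1000 = 530.4 kN → 0.75 × 530.4 = 398 kN.
Bearing (1.2 l_c t F_u ≤ 2.4 d t F_u): upper limit = 2.4·12·5·430 / 1000 = 61.92 kN.
  Edge l_c = 30 − 14/2 = 23 → r_n = 59.34 kN; interior l_c = 40 − 14 = 26 → r_n = 61.92 kN.
  R_n,bearing = 2·59.34 + 8·61.92 = 614 kN → 0.75 × 614 = 461 kN.
Bolt shear governs: 398 kN.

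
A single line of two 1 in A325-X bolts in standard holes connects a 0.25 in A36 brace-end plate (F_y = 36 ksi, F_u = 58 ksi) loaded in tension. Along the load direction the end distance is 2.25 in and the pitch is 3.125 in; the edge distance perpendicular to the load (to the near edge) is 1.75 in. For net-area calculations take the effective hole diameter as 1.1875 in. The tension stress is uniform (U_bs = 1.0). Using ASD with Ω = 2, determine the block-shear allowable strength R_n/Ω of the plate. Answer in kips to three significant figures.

22.9 kips

Shear plane L_v = 2.25 + 1·3.125 = 5.375 in; A_gv = 5.375 × 0.25 = 1.344 in².
A_nv = (5.375 − 1.5·1.1875) × 0.25 = 0.8984 in².
A_nt = (1.75 − 0.5·1.1875) × 0.25 = 0.2891 in².
0.6 F_u A_nv = 31.27 kips; 0.6 F_y A_gv = 29.02 kips → shear yielding governs the shear term.
R_n = 29.02 + 1.0 × 58 × 0.2891 = 45.79 kips.
Allowable strength R_n/Ω = 45.79 / 2 = 22.9 kips.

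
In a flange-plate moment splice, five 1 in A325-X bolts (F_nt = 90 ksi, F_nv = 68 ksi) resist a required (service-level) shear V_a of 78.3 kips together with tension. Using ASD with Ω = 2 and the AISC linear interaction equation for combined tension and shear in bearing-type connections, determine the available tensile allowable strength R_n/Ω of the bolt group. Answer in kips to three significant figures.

A_b = π·1²/4 = 0.7854 in²; f_rv = 78.3 / (5 × 0.7854) = 19.94 ksi.
F'_nt = 1.3 F_nt − (Ω F_nt / F_nv) f_rv = 1.3·90 − (2·90/68)·19.94 = 64.22 ksi, capped at F_nt → F'_nt = 64.22 ksi.
R_n = F'_nt · A_b · n = 64.22 × 0.7854 × 5 = 252.2 kips.
Allowable strength R_n/Ω = 252.2 / 2 = 126 kips.

126 kips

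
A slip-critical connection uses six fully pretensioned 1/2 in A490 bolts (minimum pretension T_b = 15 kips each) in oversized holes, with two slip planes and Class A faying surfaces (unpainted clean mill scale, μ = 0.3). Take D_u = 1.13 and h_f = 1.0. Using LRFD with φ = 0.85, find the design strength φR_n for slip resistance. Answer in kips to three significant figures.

51.9 kips

R_n = μ · D_u · h_f · T_b · n_s · n_b = 0.3 × 1.13 × 1.0 × 15 × 2 × 6 = 61.02 kips.
Design strength φR_n = 0.85 × 61.02 = 51.9 kips.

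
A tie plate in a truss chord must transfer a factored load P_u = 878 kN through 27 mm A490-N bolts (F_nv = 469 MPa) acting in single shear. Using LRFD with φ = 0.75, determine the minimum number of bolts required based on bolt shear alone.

5 bolts

A_b = π·27²/4 = 572.6 mm².
Per-bolt design strength φR_n = 0.75 × 469 × 572.6 × 1 / 1000 = 201.4 kN.
n ≥ 878 / 201.4 = 4.36 → use 5 bolts.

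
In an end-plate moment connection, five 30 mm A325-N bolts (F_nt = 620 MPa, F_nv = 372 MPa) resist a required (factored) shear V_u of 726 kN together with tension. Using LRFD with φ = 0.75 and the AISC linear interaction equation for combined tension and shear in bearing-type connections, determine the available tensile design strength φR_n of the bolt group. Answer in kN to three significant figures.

926 kN

A_b = π·30²/4 = 706.9 mm²; f_rv = 726 × 1000 / (5 × 706.9) = 205.4 MPa.
F'_nt = 1.3 F_nt − (F_nt / φF_nv) f_rv = 1.3·620 − (620/(0.75·372))·205.4 = 349.5 MPa, capped at F_nt → F'_nt = 349.5 MPa.
R_n = F'_nt · A_b · n = 349.5 × 706.9 × 5 / 1000 = 1235 kN.
Design strength φR_n = 0.75 × 1235 = 926 kN.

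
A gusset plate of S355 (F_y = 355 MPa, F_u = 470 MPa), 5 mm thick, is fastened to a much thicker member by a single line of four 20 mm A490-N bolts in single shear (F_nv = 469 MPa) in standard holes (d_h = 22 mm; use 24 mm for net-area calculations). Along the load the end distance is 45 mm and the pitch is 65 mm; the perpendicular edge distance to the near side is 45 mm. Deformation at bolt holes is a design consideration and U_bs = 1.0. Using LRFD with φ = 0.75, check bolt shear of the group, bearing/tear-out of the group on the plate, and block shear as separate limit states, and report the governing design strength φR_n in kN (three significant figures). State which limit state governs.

223 kN (block shear governs)

Bolt shear: A_b = π·20²/4 = 314.2 mm²; R_n = 469 × 314.2 × 4 × 1 / 1000 = 589.4 kN → 0.75 × 589.4 = 442 kN.
Bearing: edge l_c = 34, r_n = 95.88 kN; interior l_c = 43, r_n = 112.8 kN; R_n = 95.88 + 3·112.8 = 434.3 kN → 326 kN.
Block shear: A_gv = 1200, A_nv = 780, A_nt = 165 mm²; R_n = min(0.6F_uA_nv, 0.6F_yA_gv) + U_bs·F_u·A_nt = 297.5 kN → 223 kN.
Block shear governs: 223 kN.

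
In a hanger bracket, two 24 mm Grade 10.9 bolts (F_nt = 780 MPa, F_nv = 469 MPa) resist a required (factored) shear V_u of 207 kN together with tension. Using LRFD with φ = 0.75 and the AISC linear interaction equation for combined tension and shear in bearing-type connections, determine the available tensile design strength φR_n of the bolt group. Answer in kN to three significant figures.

344 kN

A_b = π·24²/4 = 452.4 mm²; f_rv = 207 × 1000 / (2 × 452.4) = 228.8 MPa.
F'_nt = 1.3 F_nt − (F_nt / φF_nv) f_rv = 1.3·780 − (780/(0.75·469))·228.8 = 506.7 MPa, capped at F_nt → F'_nt = 506.7 MPa.
R_n = F'_nt · A_b · n = 506.7 × 452.4 × 2 / 1000 = 458.4 kN.
Design strength φR_n = 0.75 × 458.4 = 344 kN.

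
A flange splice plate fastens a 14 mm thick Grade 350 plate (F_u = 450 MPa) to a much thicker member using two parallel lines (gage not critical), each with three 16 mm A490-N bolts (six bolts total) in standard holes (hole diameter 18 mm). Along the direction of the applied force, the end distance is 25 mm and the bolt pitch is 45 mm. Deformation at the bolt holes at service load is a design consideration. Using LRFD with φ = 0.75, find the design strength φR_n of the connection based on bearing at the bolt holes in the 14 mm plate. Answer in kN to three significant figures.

794 kN

Per bolt r_n = 1.2 l_c t F_u ≤ 2.4 d t F_u; upper limit = 2.4 × 16 × 14 × 450 / 1000 = 241.9 kN.
Edge bolt: l_c = 25 − 18/2 = 16 mm → 1.2 × 16 × 14 × 450 / 1000 = 121 → r_n = 121 kN.
Interior bolts: l_c = 45 − 18 = 27 mm → 1.2 × 27 × 14 × 450 / 1000 = 204.1 → r_n = 204.1 kN.
R_n = 2 × 121 + 4 × 204.1 = 1058 kN.
Design strength φR_n = 0.75 × 1058 = 794 kN.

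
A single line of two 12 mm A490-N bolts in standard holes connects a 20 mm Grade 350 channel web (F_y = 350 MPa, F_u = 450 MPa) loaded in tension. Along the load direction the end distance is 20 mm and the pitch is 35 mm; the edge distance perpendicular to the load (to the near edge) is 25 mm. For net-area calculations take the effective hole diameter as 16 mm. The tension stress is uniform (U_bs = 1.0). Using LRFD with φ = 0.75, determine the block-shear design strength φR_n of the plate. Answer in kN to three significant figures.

240 kN

Shear plane L_v = 20 + 1·35 = 55 mm; A_gv = 55 × 20 = 1100 mm².
A_nv = (55 − 1.5·16) × 20 = 620 mm².
A_nt = (25 − 0.5·16) × 20 = 340 mm².
0.6 F_u A_nv = 167.4 kN; 0.6 F_y A_gv = 231 kN → shear rupture governs the shear term.
R_n = 167.4 + 1.0 × 450 × 340 / 1000 = 320.4 kN.
Design strength φR_n = 0.75 × 320.4 = 240 kN.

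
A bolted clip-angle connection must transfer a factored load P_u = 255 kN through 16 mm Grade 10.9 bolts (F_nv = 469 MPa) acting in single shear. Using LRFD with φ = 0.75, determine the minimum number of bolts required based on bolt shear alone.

4 bolts

A_b = π·16²/4 = 201.1 mm².
Per-bolt design strength φR_n = 0.75 × 469 × 201.1 × 1 / 1000 = 70.72 kN.
n ≥ 255 / 70.72 = 3.606 → use 4 bolts.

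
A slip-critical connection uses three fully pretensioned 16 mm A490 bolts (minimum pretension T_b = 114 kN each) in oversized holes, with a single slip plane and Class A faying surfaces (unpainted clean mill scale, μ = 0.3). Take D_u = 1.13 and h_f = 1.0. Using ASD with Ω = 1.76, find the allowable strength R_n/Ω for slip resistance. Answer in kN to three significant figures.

R_n = μ · D_u · h_f · T_b · n_s · n_b = 0.3 × 1.13 × 1.0 × 114 × 1 × 3 = 115.9 kN.
Allowable strength R_n/Ω = 115.9 / 1.76 = 65.9 kN.

65.9 kN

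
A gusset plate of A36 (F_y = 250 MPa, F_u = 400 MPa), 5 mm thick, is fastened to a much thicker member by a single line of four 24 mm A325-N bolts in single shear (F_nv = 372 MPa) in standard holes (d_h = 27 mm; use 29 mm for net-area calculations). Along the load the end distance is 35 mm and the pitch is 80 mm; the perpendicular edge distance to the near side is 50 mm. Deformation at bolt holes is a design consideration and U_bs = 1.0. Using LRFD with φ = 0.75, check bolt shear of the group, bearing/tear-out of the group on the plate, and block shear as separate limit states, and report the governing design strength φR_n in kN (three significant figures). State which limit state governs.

Bolt shear: A_b = π·24²/4 = 452.4 mm²; R_n = 372 × 452.4 × 4 × 1 / 1000 = 673.2 kN → 0.75 × 673.2 = 505 kN.
Bearing: edge l_c = 21.5, r_n = 51.6 kN; interior l_c = 53, r_n = 115.2 kN; R_n = 51.6 + 3·115.2 = 397.2 kN → 298 kN.
Block shear: A_gv = 1375, A_nv = 867.5, A_nt = 177.5 mm²; R_n = min(0.6F_uA_nv, 0.6F_yA_gv) + U_bs·F_u·A_nt = 277.2 kN → 208 kN.
Block shear governs: 208 kN.

208 kN (block shear governs)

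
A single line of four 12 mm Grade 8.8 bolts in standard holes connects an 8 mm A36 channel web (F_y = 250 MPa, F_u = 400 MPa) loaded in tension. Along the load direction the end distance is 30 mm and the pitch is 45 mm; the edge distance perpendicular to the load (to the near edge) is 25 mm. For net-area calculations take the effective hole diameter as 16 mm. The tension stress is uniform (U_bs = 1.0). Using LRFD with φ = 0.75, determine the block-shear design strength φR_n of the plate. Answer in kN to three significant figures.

Shear plane L_v = 30 + 3·45 = 165 mm; A_gv = 165 × 8 = 1320 mm².
A_nv = (165 − 3.5·16) × 8 = 872 mm².
A_nt = (25 − 0.5·16) × 8 = 136 mm².
0.6 F_u A_nv = 209.3 kN; 0.6 F_y A_gv = 198 kN → shear yielding governs the shear term.
R_n = 198 + 1.0 × 400 × 136 / 1000 = 252.4 kN.
Design strength φR_n = 0.75 × 252.4 = 189 kN.

189 kN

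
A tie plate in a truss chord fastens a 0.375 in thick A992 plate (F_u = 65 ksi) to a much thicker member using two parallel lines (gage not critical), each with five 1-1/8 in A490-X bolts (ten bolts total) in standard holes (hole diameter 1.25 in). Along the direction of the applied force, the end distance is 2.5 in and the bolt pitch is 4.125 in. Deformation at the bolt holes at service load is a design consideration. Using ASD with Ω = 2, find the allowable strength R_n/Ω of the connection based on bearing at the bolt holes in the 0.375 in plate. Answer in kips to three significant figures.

Per bolt r_n = 1.2 l_c t F_u ≤ 2.4 d t F_u; upper limit = 2.4 × 1.125 × 0.375 × 65 = 65.81 kips.
Edge bolt: l_c = 2.5 − 1.25/2 = 1.875 in → 1.2 × 1.875 × 0.375 × 65 = 54.84 → r_n = 54.84 kips.
Interior bolts: l_c = 4.125 − 1.25 = 2.875 in → 1.2 × 2.875 × 0.375 × 65 = 84.09 → r_n = 65.81 kips.
R_n = 2 × 54.84 + 8 × 65.81 = 636.2 kips.
Allowable strength R_n/Ω = 636.2 / 2 = 318 kips.

318 kips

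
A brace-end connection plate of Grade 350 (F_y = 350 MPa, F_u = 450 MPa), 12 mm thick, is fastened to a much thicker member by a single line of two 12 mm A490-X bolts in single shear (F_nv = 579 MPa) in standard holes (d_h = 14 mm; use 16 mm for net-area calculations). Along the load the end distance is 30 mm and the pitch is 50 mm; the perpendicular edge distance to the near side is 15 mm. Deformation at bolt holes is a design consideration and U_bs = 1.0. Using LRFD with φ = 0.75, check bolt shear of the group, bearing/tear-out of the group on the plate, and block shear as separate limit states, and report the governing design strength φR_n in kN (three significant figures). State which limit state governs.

98.2 kN (bolt shear governs)

Bolt shear: A_b = π·12²/4 = 113.1 mm²; R_n = 579 × 113.1 × 2 × 1 / 1000 = 131 kN → 0.75 × 131 = 98.2 kN.
Bearing: edge l_c = 23, r_n = 149 kN; interior l_c = 36, r_n = 155.5 kN; R_n = 149 + 1·155.5 = 304.6 kN → 228 kN.
Block shear: A_gv = 960, A_nv = 672, A_nt = 84 mm²; R_n = min(0.6F_uA_nv, 0.6F_yA_gv) + U_bs·F_u·A_nt = 219.2 kN → 164 kN.
Bolt shear governs: 98.2 kN.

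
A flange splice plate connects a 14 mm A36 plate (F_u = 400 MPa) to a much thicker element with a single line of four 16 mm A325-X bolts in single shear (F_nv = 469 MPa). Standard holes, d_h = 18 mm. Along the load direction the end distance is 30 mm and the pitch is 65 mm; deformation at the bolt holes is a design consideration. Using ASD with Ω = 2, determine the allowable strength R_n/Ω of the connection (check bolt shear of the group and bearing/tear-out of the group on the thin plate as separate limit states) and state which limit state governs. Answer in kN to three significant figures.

189 kN (bolt shear governs)

Bolt shear: A_b = π·16²/4 = 201.1 mm²; R_n = 469 × 201.1 × 4 × 1 / 1000 = 377.2 kN → 377.2 / 2 = 189 kN.
Bearing (1.2 l_c t F_u ≤ 2.4 d t F_u): upper limit = 2.4·16·14·400 / 1000 = 215 kN.
  Edge l_c = 30 − 18/2 = 21 → r_n = 141.1 kN; interior l_c = 65 − 18 = 47 → r_n = 215 kN.
  R_n,bearing = 1·141.1 + 3·215 = 786.2 kN → 786.2 / 2 = 393 kN.
Bolt shear governs: 189 kN.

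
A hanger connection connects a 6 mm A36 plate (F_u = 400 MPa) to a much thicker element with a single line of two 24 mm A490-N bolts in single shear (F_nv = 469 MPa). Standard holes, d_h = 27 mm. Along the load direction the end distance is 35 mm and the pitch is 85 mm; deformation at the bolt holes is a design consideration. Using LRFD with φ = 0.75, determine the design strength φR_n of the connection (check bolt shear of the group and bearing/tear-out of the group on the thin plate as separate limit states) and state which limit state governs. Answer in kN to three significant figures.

Bolt shear: A_b = π·24²/4 = 452.4 mm²; R_n = 469 × 452.4 × 2 × 1 / 1000 = 424.3 kN → 0.75 × 424.3 = 318 kN.
Bearing (1.2 l_c t F_u ≤ 2.4 d t F_u): upper limit = 2.4·24·6·400 / 1000 = 138.2 kN.
  Edge l_c = 35 − 27/2 = 21.5 → r_n = 61.92 kN; interior l_c = 85 − 27 = 58 → r_n = 138.2 kN.
  R_n,bearing = 1·61.92 + 1·138.2 = 200.2 kN → 0.75 × 200.2 = 150 kN.
Bearing governs: 150 kN.

150 kN (bearing governs)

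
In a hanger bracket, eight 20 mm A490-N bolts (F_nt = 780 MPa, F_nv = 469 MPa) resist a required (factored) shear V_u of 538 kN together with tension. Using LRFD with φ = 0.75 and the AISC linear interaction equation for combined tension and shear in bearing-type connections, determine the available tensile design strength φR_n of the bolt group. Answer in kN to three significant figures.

1020 kN

A_b = π·20²/4 = 314.2 mm²; f_rv = 538 × 1000 / (8 × 314.2) = 214.1 MPa.
F'_nt = 1.3 F_nt − (F_nt / φF_nv) f_rv = 1.3·780 − (780/(0.75·469))·214.1 = 539.3 MPa, capped at F_nt → F'_nt = 539.3 MPa.
R_n = F'_nt · A_b · n = 539.3 × 314.2 × 8 / 1000 = 1355 kN.
Design strength φR_n = 0.75 × 1355 = 1020 kN.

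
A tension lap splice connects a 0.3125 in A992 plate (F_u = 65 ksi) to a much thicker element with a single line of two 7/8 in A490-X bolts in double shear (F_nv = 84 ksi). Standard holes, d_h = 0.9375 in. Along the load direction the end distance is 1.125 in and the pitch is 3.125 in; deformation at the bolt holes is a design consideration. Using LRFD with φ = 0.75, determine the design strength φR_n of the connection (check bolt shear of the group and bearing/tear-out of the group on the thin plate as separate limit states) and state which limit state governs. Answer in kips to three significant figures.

44 kips (bearing governs)

Bolt shear: A_b = π·0.875²/4 = 0.6013 in²; R_n = 84 × 0.6013 × 2 × 2 = 202 kips → 0.75 × 202 = 152 kips.
Bearing (1.2 l_c t F_u ≤ 2.4 d t F_u): upper limit = 2.4·0.875·0.3125·65 = 42.66 kips.
  Edge l_c = 1.125 − 0.9375/2 = 0.6562 → r_n = 16 kips; interior l_c = 3.125 − 0.9375 = 2.188 → r_n = 42.66 kips.
  R_n,bearing = 1·16 + 1·42.66 = 58.65 kips → 0.75 × 58.65 = 44 kips.
Bearing governs: 44 kips.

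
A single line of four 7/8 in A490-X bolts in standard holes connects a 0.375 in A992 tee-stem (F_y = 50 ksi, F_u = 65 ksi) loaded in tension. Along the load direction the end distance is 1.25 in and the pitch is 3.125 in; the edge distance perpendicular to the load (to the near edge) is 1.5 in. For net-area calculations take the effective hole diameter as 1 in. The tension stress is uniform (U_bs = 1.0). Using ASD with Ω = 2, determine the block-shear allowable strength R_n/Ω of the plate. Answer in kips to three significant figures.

64.3 kips

Shear plane L_v = 1.25 + 3·3.125 = 10.62 in; A_gv = 10.62 × 0.375 = 3.984 in².
A_nv = (10.62 − 3.5·1) × 0.375 = 2.672 in².
A_nt = (1.5 − 0.5·1) × 0.375 = 0.375 in².
0.6 F_u A_nv = 104.2 kips; 0.6 F_y A_gv = 119.5 kips → shear rupture governs the shear term.
R_n = 104.2 + 1.0 × 65 × 0.375 = 128.6 kips.
Allowable strength R_n/Ω = 128.6 / 2 = 64.3 kips.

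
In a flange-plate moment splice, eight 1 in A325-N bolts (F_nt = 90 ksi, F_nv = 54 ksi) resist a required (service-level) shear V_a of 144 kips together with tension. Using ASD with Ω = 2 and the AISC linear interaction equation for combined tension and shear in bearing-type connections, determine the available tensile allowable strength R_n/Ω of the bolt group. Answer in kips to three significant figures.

A_b = π·1²/4 = 0.7854 in²; f_rv = 144 / (8 × 0.7854) = 22.92 ksi.
F'_nt = 1.3 F_nt − (Ω F_nt / F_nv) f_rv = 1.3·90 − (2·90/54)·22.92 = 40.61 ksi, capped at F_nt → F'_nt = 40.61 ksi.
R_n = F'_nt · A_b · n = 40.61 × 0.7854 × 8 = 255.1 kips.
Allowable strength R_n/Ω = 255.1 / 2 = 128 kips.

128 kips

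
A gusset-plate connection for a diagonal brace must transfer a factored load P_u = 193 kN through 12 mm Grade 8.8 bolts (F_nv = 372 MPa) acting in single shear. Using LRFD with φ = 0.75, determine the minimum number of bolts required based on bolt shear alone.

7 bolts

A_b = π·12²/4 = 113.1 mm².
Per-bolt design strength φR_n = 0.75 × 372 × 113.1 × 1 / 1000 = 31.55 kN.
n ≥ 193 / 31.55 = 6.116 → use 7 bolts.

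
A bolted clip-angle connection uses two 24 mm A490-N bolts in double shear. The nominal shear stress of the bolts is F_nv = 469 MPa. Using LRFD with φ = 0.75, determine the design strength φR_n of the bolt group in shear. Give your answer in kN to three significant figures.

A_b = π × 24² / 4 = 452.4 mm².
R_n = F_nv · A_b · n · n_s = 469 × 452.4 × 2 × 2 / 1000 = 848.7 kN.
Design strength φR_n = 0.75 × 848.7 = 637 kN.

637 kN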